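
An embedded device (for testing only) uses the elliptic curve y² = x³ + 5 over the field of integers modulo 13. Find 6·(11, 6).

Write G = (11, 6).
Repeated addition: build up to 6G.
2G: tangent at (11, 6): λ = (3·11² + 0)/(2·6) ≡ 12/12. 12⁻¹ ≡ 12 (mod 13), so λ ≡ 12·12 ≡ 1.
  x = λ² - 11 - 11 = 1 - 22 ≡ 5; y = λ·(11 - 5) - 6 ≡ 0. → (5, 0)
3G: (5, 0) + (11, 6). λ = (6 - 0)/(11 - 5) ≡ 6/6 mod 13. 6⁻¹ ≡ 11 (mod 13), so λ ≡ 1.
  x = λ² - 5 - 11 = 1 - 16 ≡ 11; y = λ·(5 - 11) - 0 ≡ 7. → (11, 7)
4G: (11, 7) + (11, 6): same x and y₁ ≡ -y₂, so the sum is ∞.
5G: ∞ + (11, 6) = (11, 6) (identity).
6G: tangent at (11, 6): λ = (3·11² + 0)/(2·6) ≡ 12/12. 12⁻¹ ≡ 12 (mod 13), so λ ≡ 12·12 ≡ 1.
  x = λ² - 11 - 11 = 1 - 22 ≡ 5; y = λ·(11 - 5) - 6 ≡ 0. → (5, 0)

(5, 0)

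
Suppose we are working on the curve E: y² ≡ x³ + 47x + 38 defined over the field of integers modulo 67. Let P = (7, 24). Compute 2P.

tangent at (7, 24): λ = (3·7² + 47)/(2·24) ≡ 60/48. 48⁻¹ ≡ 7 (mod 67), so λ ≡ 60·7 ≡ 18.
  x = λ² - 7 - 7 = 324 - 14 ≡ 42; y = λ·(7 - 42) - 24 ≡ 16. → (42, 16)

(42, 16)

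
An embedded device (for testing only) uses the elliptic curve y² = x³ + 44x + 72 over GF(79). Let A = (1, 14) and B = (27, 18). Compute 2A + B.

(46, 34)

First 2A:
Repeated addition: build up to 2A.
2A: tangent at (1, 14): λ = (3·1² + 44)/(2·14) ≡ 47/28. 28⁻¹ ≡ 48 (mod 79) since 28·48 = 1344 ≡ 1, so λ ≡ 47·48 ≡ 44.
  x = λ² - 1 - 1 = 1936 - 2 ≡ 38; y = λ·(1 - 38) - 14 ≡ 17. → (38, 17)
2A = (38, 17).
Finally 2A + B:
(38, 17) + (27, 18). λ = (18 - 17)/(27 - 38) ≡ 1/68 mod 79. 68⁻¹ ≡ 43 (mod 79), so λ ≡ 43.
  x = λ² - 38 - 27 = 1849 - 65 ≡ 46; y = λ·(38 - 46) - 17 ≡ 34. → (46, 34)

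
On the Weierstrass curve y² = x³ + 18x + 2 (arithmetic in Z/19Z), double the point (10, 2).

tangent at (10, 2): λ = (3·10² + 18)/(2·2) ≡ 14/4. 4⁻¹ ≡ 5 (mod 19) since 4·5 = 20 ≡ 1, so λ ≡ 14·5 ≡ 13.
  x = λ² - 10 - 10 = 169 - 20 ≡ 16; y = λ·(10 - 16) - 2 ≡ 15. → (16, 15)

(16, 15)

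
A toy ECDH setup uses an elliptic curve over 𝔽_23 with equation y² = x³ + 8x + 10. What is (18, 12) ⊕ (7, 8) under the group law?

(18, 12) + (7, 8). λ = (8 - 12)/(7 - 18) ≡ 19/12 mod 23. 12⁻¹ ≡ 2 (mod 23), so λ ≡ 15.
  x = λ² - 18 - 7 = 225 - 25 ≡ 16; y = λ·(18 - 16) - 12 ≡ 18. → (16, 18)

(16, 18)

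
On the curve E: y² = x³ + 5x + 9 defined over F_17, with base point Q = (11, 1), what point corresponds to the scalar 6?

(7, 8)

Double-and-add on 6 = (110)₂. Start with Q = (11, 1) for the leading 1-bit.
double: tangent at (11, 1): λ = (3·11² + 5)/(2·1) ≡ 11/2. 2⁻¹ ≡ 9 (mod 17), so λ ≡ 11·9 ≡ 14.
  x = λ² - 11 - 11 = 196 - 22 ≡ 4; y = λ·(11 - 4) - 1 ≡ 12. → (4, 12)
add Q: (4, 12) + (11, 1). λ = (1 - 12)/(11 - 4) ≡ 6/7 mod 17. 7⁻¹ ≡ 5 (mod 17), so λ ≡ 13.
  x = λ² - 4 - 11 = 169 - 15 ≡ 1; y = λ·(4 - 1) - 12 ≡ 10. → (1, 10)
double: tangent at (1, 10): λ = (3·1² + 5)/(2·10) ≡ 8/3. 3⁻¹ ≡ 6 (mod 17) since 3·6 = 18 ≡ 1, so λ ≡ 8·6 ≡ 14.
  x = λ² - 1 - 1 = 196 - 2 ≡ 7; y = λ·(1 - 7) - 10 ≡ 8. → (7, 8)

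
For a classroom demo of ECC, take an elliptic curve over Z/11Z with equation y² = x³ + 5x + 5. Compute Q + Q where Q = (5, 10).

(6, 8)

tangent at (5, 10): λ = (3·5² + 5)/(2·10) ≡ 3/9. 9⁻¹ ≡ 5 (mod 11) since 9·5 = 45 ≡ 1, so λ ≡ 3·5 ≡ 4.
  x = λ² - 5 - 5 = 16 - 10 ≡ 6; y = λ·(5 - 6) - 10 ≡ 8. → (6, 8)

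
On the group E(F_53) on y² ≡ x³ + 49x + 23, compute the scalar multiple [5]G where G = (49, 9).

Double-and-add on 5 = (101)₂. Start with G = (49, 9) for the leading 1-bit.
double: tangent at (49, 9): λ = (3·49² + 49)/(2·9) ≡ 44/18. 18⁻¹ ≡ 3 (mod 53) since 18·3 = 54 ≡ 1, so λ ≡ 44·3 ≡ 26.
  x = λ² - 49 - 49 = 676 - 98 ≡ 48; y = λ·(49 - 48) - 9 ≡ 17. → (48, 17)
double: tangent at (48, 17): λ = (3·48² + 49)/(2·17) ≡ 18/34. 34⁻¹ ≡ 39 (mod 53) since 34·39 = 1326 ≡ 1, so λ ≡ 18·39 ≡ 13.
  x = λ² - 48 - 48 = 169 - 96 ≡ 20; y = λ·(48 - 20) - 17 ≡ 29. → (20, 29)
add G: (20, 29) + (49, 9). λ = (9 - 29)/(49 - 20) ≡ 33/29 mod 53. 29⁻¹ ≡ 11 (mod 53), so λ ≡ 45.
  x = λ² - 20 - 49 = 2025 - 69 ≡ 48; y = λ·(20 - 48) - 29 ≡ 36. → (48, 36)

(48, 36)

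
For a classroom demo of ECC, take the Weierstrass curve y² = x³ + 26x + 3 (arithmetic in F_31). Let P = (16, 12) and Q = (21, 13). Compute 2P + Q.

(4, 4)

First 2P:
Repeated addition: build up to 2P.
2P: tangent at (16, 12): λ = (3·16² + 26)/(2·12) ≡ 19/24. 24⁻¹ ≡ 22 (mod 31), so λ ≡ 19·22 ≡ 15.
  x = λ² - 16 - 16 = 225 - 32 ≡ 7; y = λ·(16 - 7) - 12 ≡ 30. → (7, 30)
2P = (7, 30).
Finally 2P + Q:
(7, 30) + (21, 13). λ = (13 - 30)/(21 - 7) ≡ 14/14 mod 31. 14⁻¹ ≡ 20 (mod 31), so λ ≡ 1.
  x = λ² - 7 - 21 = 1 - 28 ≡ 4; y = λ·(7 - 4) - 30 ≡ 4. → (4, 4)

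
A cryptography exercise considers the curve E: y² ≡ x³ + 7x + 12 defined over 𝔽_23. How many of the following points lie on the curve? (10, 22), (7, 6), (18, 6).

(10, 22): 22² ≡ 1, rhs ≡ 1 → on.
(7, 6): 6² ≡ 13, rhs ≡ 13 → on.
(18, 6): 6² ≡ 13, rhs ≡ 13 → on.

3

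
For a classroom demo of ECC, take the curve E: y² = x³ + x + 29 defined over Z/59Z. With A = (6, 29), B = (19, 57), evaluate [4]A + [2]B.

First 4A:
Repeated addition: build up to 4A.
2A: tangent at (6, 29): λ = (3·6² + 1)/(2·29) ≡ 50/58. 58⁻¹ ≡ 58 (mod 59), so λ ≡ 50·58 ≡ 9.
  x = λ² - 6 - 6 = 81 - 12 ≡ 10; y = λ·(6 - 10) - 29 ≡ 53. → (10, 53)
3A: (10, 53) + (6, 29). λ = (29 - 53)/(6 - 10) ≡ 35/55 mod 59. 55⁻¹ ≡ 44 (mod 59) since 55·44 = 2420 ≡ 1, so λ ≡ 6.
  x = λ² - 10 - 6 = 36 - 16 ≡ 20; y = λ·(10 - 20) - 53 ≡ 5. → (20, 5)
4A: (20, 5) + (6, 29). λ = (29 - 5)/(6 - 20) ≡ 24/45 mod 59. 45⁻¹ ≡ 21 (mod 59), so λ ≡ 32.
  x = λ² - 20 - 6 = 1024 - 26 ≡ 54; y = λ·(20 - 54) - 5 ≡ 28. → (54, 28)
4A = (54, 28).
Next 2B:
Repeated addition: build up to 2B.
2B: tangent at (19, 57): λ = (3·19² + 1)/(2·57) ≡ 22/55. 55⁻¹ ≡ 44 (mod 59) since 55·44 = 2420 ≡ 1, so λ ≡ 22·44 ≡ 24.
  x = λ² - 19 - 19 = 576 - 38 ≡ 7; y = λ·(19 - 7) - 57 ≡ 54. → (7, 54)
2B = (7, 54).
Finally 4A + 2B:
(54, 28) + (7, 54). λ = (54 - 28)/(7 - 54) ≡ 26/12 mod 59. 12⁻¹ ≡ 5 (mod 59) since 12·5 = 60 ≡ 1, so λ ≡ 12.
  x = λ² - 54 - 7 = 144 - 61 ≡ 24; y = λ·(54 - 24) - 28 ≡ 37. → (24, 37)

(24, 37)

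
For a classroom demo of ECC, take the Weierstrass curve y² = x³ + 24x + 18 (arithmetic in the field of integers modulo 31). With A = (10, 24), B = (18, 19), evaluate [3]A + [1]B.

First 3A:
Repeated addition: build up to 3A.
2A: tangent at (10, 24): λ = (3·10² + 24)/(2·24) ≡ 14/17. 17⁻¹ ≡ 11 (mod 31), so λ ≡ 14·11 ≡ 30.
  x = λ² - 10 - 10 = 900 - 20 ≡ 12; y = λ·(10 - 12) - 24 ≡ 9. → (12, 9)
3A: (12, 9) + (10, 24). λ = (24 - 9)/(10 - 12) ≡ 15/29 mod 31. 29⁻¹ ≡ 15 (mod 31) since 29·15 = 435 ≡ 1, so λ ≡ 8.
  x = λ² - 12 - 10 = 64 - 22 ≡ 11; y = λ·(12 - 11) - 9 ≡ 30. → (11, 30)
3A = (11, 30).
Finally 3A + B:
(11, 30) + (18, 19). λ = (19 - 30)/(18 - 11) ≡ 20/7 mod 31. 7⁻¹ ≡ 9 (mod 31) since 7·9 = 63 ≡ 1, so λ ≡ 25.
  x = λ² - 11 - 18 = 625 - 29 ≡ 7; y = λ·(11 - 7) - 30 ≡ 8. → (7, 8)

(7, 8)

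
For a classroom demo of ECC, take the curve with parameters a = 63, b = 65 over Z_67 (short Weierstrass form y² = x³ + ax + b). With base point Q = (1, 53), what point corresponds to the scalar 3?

(55, 44)

Repeated addition: build up to 3Q.
2Q: tangent at (1, 53): λ = (3·1² + 63)/(2·53) ≡ 66/39. 39⁻¹ ≡ 55 (mod 67), so λ ≡ 66·55 ≡ 12.
  x = λ² - 1 - 1 = 144 - 2 ≡ 8; y = λ·(1 - 8) - 53 ≡ 64. → (8, 64)
3Q: (8, 64) + (1, 53). λ = (53 - 64)/(1 - 8) ≡ 56/60 mod 67. 60⁻¹ ≡ 19 (mod 67), so λ ≡ 59.
  x = λ² - 8 - 1 = 3481 - 9 ≡ 55; y = λ·(8 - 55) - 64 ≡ 44. → (55, 44)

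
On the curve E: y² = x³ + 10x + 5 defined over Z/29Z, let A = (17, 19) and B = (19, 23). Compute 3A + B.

(1, 25)

First 3A:
Repeated addition: build up to 3A.
2A: tangent at (17, 19): λ = (3·17² + 10)/(2·19) ≡ 7/9. 9⁻¹ ≡ 13 (mod 29), so λ ≡ 7·13 ≡ 4.
  x = λ² - 17 - 17 = 16 - 34 ≡ 11; y = λ·(17 - 11) - 19 ≡ 5. → (11, 5)
3A: (11, 5) + (17, 19). λ = (19 - 5)/(17 - 11) ≡ 14/6 mod 29. 6⁻¹ ≡ 5 (mod 29), so λ ≡ 12.
  x = λ² - 11 - 17 = 144 - 28 ≡ 0; y = λ·(11 - 0) - 5 ≡ 11. → (0, 11)
3A = (0, 11).
Finally 3A + B:
(0, 11) + (19, 23). λ = (23 - 11)/(19 - 0) ≡ 12/19 mod 29. 19⁻¹ ≡ 26 (mod 29), so λ ≡ 22.
  x = λ² - 0 - 19 = 484 - 19 ≡ 1; y = λ·(0 - 1) - 11 ≡ 25. → (1, 25)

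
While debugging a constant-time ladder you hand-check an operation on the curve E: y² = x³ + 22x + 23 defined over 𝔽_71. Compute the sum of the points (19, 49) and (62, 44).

(22, 24)

(19, 49) + (62, 44). λ = (44 - 49)/(62 - 19) ≡ 66/43 mod 71. 43⁻¹ ≡ 38 (mod 71), so λ ≡ 23.
  x = λ² - 19 - 62 = 529 - 81 ≡ 22; y = λ·(19 - 22) - 49 ≡ 24. → (22, 24)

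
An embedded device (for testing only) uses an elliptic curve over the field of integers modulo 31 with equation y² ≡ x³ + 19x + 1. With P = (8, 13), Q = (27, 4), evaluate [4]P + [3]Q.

(9, 8)

First 4P:
Double-and-add on 4 = (100)₂. Start with P = (8, 13) for the leading 1-bit.
double: tangent at (8, 13): λ = (3·8² + 19)/(2·13) ≡ 25/26. 26⁻¹ ≡ 6 (mod 31), so λ ≡ 25·6 ≡ 26.
  x = λ² - 8 - 8 = 676 - 16 ≡ 9; y = λ·(8 - 9) - 13 ≡ 23. → (9, 23)
double: tangent at (9, 23): λ = (3·9² + 19)/(2·23) ≡ 14/15. 15⁻¹ ≡ 29 (mod 31) since 15·29 = 435 ≡ 1, so λ ≡ 14·29 ≡ 3.
  x = λ² - 9 - 9 = 9 - 18 ≡ 22; y = λ·(9 - 22) - 23 ≡ 0. → (22, 0)
4P = (22, 0).
Next 3Q:
Repeated addition: build up to 3Q.
2Q: tangent at (27, 4): λ = (3·27² + 19)/(2·4) ≡ 5/8. 8⁻¹ ≡ 4 (mod 31), so λ ≡ 5·4 ≡ 20.
  x = λ² - 27 - 27 = 400 - 54 ≡ 5; y = λ·(27 - 5) - 4 ≡ 2. → (5, 2)
3Q: (5, 2) + (27, 4). λ = (4 - 2)/(27 - 5) ≡ 2/22 mod 31. 22⁻¹ ≡ 24 (mod 31), so λ ≡ 17.
  x = λ² - 5 - 27 = 289 - 32 ≡ 9; y = λ·(5 - 9) - 2 ≡ 23. → (9, 23)
3Q = (9, 23).
Finally 4P + 3Q:
(22, 0) + (9, 23). λ = (23 - 0)/(9 - 22) ≡ 23/18 mod 31. 18⁻¹ ≡ 19 (mod 31), so λ ≡ 3.
  x = λ² - 22 - 9 = 9 - 31 ≡ 9; y = λ·(22 - 9) - 0 ≡ 8. → (9, 8)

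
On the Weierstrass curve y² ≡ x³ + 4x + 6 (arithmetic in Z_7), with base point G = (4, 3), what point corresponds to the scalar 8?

Repeated addition: build up to 8G.
2G: tangent at (4, 3): λ = (3·4² + 4)/(2·3) ≡ 3/6. 6⁻¹ ≡ 6 (mod 7), so λ ≡ 3·6 ≡ 4.
  x = λ² - 4 - 4 = 16 - 8 ≡ 1; y = λ·(4 - 1) - 3 ≡ 2. → (1, 2)
3G: (1, 2) + (4, 3). λ = (3 - 2)/(4 - 1) ≡ 1/3 mod 7. 3⁻¹ ≡ 5 (mod 7) since 3·5 = 15 ≡ 1, so λ ≡ 5.
  x = λ² - 1 - 4 = 25 - 5 ≡ 6; y = λ·(1 - 6) - 2 ≡ 1. → (6, 1)
4G: (6, 1) + (4, 3). λ = (3 - 1)/(4 - 6) ≡ 2/5 mod 7. 5⁻¹ ≡ 3 (mod 7) since 5·3 = 15 ≡ 1, so λ ≡ 6.
  x = λ² - 6 - 4 = 36 - 10 ≡ 5; y = λ·(6 - 5) - 1 ≡ 5. → (5, 5)
5G: (5, 5) + (4, 3). λ = (3 - 5)/(4 - 5) ≡ 5/6 mod 7. 6⁻¹ ≡ 6 (mod 7) since 6·6 = 36 ≡ 1, so λ ≡ 2.
  x = λ² - 5 - 4 = 4 - 9 ≡ 2; y = λ·(5 - 2) - 5 ≡ 1. → (2, 1)
6G: (2, 1) + (4, 3). λ = (3 - 1)/(4 - 2) ≡ 2/2 mod 7. 2⁻¹ ≡ 4 (mod 7), so λ ≡ 1.
  x = λ² - 2 - 4 = 1 - 6 ≡ 2; y = λ·(2 - 2) - 1 ≡ 6. → (2, 6)
7G: (2, 6) + (4, 3). λ = (3 - 6)/(4 - 2) ≡ 4/2 mod 7. 2⁻¹ ≡ 4 (mod 7), so λ ≡ 2.
  x = λ² - 2 - 4 = 4 - 6 ≡ 5; y = λ·(2 - 5) - 6 ≡ 2. → (5, 2)
8G: (5, 2) + (4, 3). λ = (3 - 2)/(4 - 5) ≡ 1/6 mod 7. 6⁻¹ ≡ 6 (mod 7), so λ ≡ 6.
  x = λ² - 5 - 4 = 36 - 9 ≡ 6; y = λ·(5 - 6) - 2 ≡ 6. → (6, 6)

(6, 6)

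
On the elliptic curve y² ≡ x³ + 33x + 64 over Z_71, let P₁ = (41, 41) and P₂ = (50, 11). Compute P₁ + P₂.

(70, 32)

(41, 41) + (50, 11). λ = (11 - 41)/(50 - 41) ≡ 41/9 mod 71. 9⁻¹ ≡ 8 (mod 71) since 9·8 = 72 ≡ 1, so λ ≡ 44.
  x = λ² - 41 - 50 = 1936 - 91 ≡ 70; y = λ·(41 - 70) - 41 ≡ 32. → (70, 32)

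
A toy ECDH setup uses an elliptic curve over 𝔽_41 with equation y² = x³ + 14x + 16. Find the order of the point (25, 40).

6

2P: tangent at (25, 40): λ = (3·25² + 14)/(2·40) ≡ 3/39. 39⁻¹ ≡ 20 (mod 41), so λ ≡ 3·20 ≡ 19.
  x = λ² - 25 - 25 = 361 - 50 ≡ 24; y = λ·(25 - 24) - 40 ≡ 20. → (24, 20)
3P: (24, 20) + (25, 40). λ = (40 - 20)/(25 - 24) ≡ 20/1 mod 41. 1⁻¹ ≡ 1 (mod 41), so λ ≡ 20.
  x = λ² - 24 - 25 = 400 - 49 ≡ 23; y = λ·(24 - 23) - 20 ≡ 0. → (23, 0)
4P: (23, 0) + (25, 40). λ = (40 - 0)/(25 - 23) ≡ 40/2 mod 41. 2⁻¹ ≡ 21 (mod 41), so λ ≡ 20.
  x = λ² - 23 - 25 = 400 - 48 ≡ 24; y = λ·(23 - 24) - 0 ≡ 21. → (24, 21)
5P: (24, 21) + (25, 40). λ = (40 - 21)/(25 - 24) ≡ 19/1 mod 41. 1⁻¹ ≡ 1 (mod 41) since 1·1 = 1 ≡ 1, so λ ≡ 19.
  x = λ² - 24 - 25 = 361 - 49 ≡ 25; y = λ·(24 - 25) - 21 ≡ 1. → (25, 1)
6P: (25, 1) + (25, 40): same x and y₁ ≡ -y₂, so the sum is ∞.
6P = ∞, so the order is 6.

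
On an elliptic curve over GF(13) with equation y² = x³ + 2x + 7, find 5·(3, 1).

Write P = (3, 1).
Double-and-add on 5 = (101)₂. Start with P = (3, 1) for the leading 1-bit.
double: tangent at (3, 1): λ = (3·3² + 2)/(2·1) ≡ 3/2. 2⁻¹ ≡ 7 (mod 13), so λ ≡ 3·7 ≡ 8.
  x = λ² - 3 - 3 = 64 - 6 ≡ 6; y = λ·(3 - 6) - 1 ≡ 1. → (6, 1)
double: tangent at (6, 1): λ = (3·6² + 2)/(2·1) ≡ 6/2. 2⁻¹ ≡ 7 (mod 13), so λ ≡ 6·7 ≡ 3.
  x = λ² - 6 - 6 = 9 - 12 ≡ 10; y = λ·(6 - 10) - 1 ≡ 0. → (10, 0)
add P: (10, 0) + (3, 1). λ = (1 - 0)/(3 - 10) ≡ 1/6 mod 13. 6⁻¹ ≡ 11 (mod 13), so λ ≡ 11.
  x = λ² - 10 - 3 = 121 - 13 ≡ 4; y = λ·(10 - 4) - 0 ≡ 1. → (4, 1)

(4, 1)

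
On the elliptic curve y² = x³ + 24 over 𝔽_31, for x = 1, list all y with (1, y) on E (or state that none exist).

x³ + 0x + 24 = 25 ≡ 25 (mod 31).
Square roots of 25 mod 31: 5 and 26 (since 5² = 25 ≡ 25).

5, 26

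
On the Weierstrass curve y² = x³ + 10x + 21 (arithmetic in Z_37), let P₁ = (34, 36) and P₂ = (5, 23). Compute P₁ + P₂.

(7, 8)

(34, 36) + (5, 23). λ = (23 - 36)/(5 - 34) ≡ 24/8 mod 37. 8⁻¹ ≡ 14 (mod 37) since 8·14 = 112 ≡ 1, so λ ≡ 3.
  x = λ² - 34 - 5 = 9 - 39 ≡ 7; y = λ·(34 - 7) - 36 ≡ 8. → (7, 8)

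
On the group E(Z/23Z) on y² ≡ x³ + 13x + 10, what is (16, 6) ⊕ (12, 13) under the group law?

(11, 14)

(16, 6) + (12, 13). λ = (13 - 6)/(12 - 16) ≡ 7/19 mod 23. 19⁻¹ ≡ 17 (mod 23) since 19·17 = 323 ≡ 1, so λ ≡ 4.
  x = λ² - 16 - 12 = 16 - 28 ≡ 11; y = λ·(16 - 11) - 6 ≡ 14. → (11, 14)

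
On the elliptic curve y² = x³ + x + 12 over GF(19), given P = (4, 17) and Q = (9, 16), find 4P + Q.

(12, 17)

First 4P:
Double-and-add on 4 = (100)₂. Start with P = (4, 17) for the leading 1-bit.
double: tangent at (4, 17): λ = (3·4² + 1)/(2·17) ≡ 11/15. 15⁻¹ ≡ 14 (mod 19), so λ ≡ 11·14 ≡ 2.
  x = λ² - 4 - 4 = 4 - 8 ≡ 15; y = λ·(4 - 15) - 17 ≡ 18. → (15, 18)
double: tangent at (15, 18): λ = (3·15² + 1)/(2·18) ≡ 11/17. 17⁻¹ ≡ 9 (mod 19), so λ ≡ 11·9 ≡ 4.
  x = λ² - 15 - 15 = 16 - 30 ≡ 5; y = λ·(15 - 5) - 18 ≡ 3. → (5, 3)
4P = (5, 3).
Finally 4P + Q:
(5, 3) + (9, 16). λ = (16 - 3)/(9 - 5) ≡ 13/4 mod 19. 4⁻¹ ≡ 5 (mod 19), so λ ≡ 8.
  x = λ² - 5 - 9 = 64 - 14 ≡ 12; y = λ·(5 - 12) - 3 ≡ 17. → (12, 17)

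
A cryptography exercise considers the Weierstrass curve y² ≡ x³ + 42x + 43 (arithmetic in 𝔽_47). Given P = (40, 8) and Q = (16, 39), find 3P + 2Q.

(40, 8)

First 3P:
Repeated addition: build up to 3P.
2P: tangent at (40, 8): λ = (3·40² + 42)/(2·8) ≡ 1/16. 16⁻¹ ≡ 3 (mod 47), so λ ≡ 1·3 ≡ 3.
  x = λ² - 40 - 40 = 9 - 80 ≡ 23; y = λ·(40 - 23) - 8 ≡ 43. → (23, 43)
3P: (23, 43) + (40, 8). λ = (8 - 43)/(40 - 23) ≡ 12/17 mod 47. 17⁻¹ ≡ 36 (mod 47) since 17·36 = 612 ≡ 1, so λ ≡ 9.
  x = λ² - 23 - 40 = 81 - 63 ≡ 18; y = λ·(23 - 18) - 43 ≡ 2. → (18, 2)
3P = (18, 2).
Next 2Q:
Repeated addition: build up to 2Q.
2Q: tangent at (16, 39): λ = (3·16² + 42)/(2·39) ≡ 11/31. 31⁻¹ ≡ 44 (mod 47), so λ ≡ 11·44 ≡ 14.
  x = λ² - 16 - 16 = 196 - 32 ≡ 23; y = λ·(16 - 23) - 39 ≡ 4. → (23, 4)
2Q = (23, 4).
Finally 3P + 2Q:
(18, 2) + (23, 4). λ = (4 - 2)/(23 - 18) ≡ 2/5 mod 47. 5⁻¹ ≡ 19 (mod 47) since 5·19 = 95 ≡ 1, so λ ≡ 38.
  x = λ² - 18 - 23 = 1444 - 41 ≡ 40; y = λ·(18 - 40) - 2 ≡ 8. → (40, 8)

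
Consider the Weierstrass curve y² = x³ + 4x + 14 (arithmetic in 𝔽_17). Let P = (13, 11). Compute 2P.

tangent at (13, 11): λ = (3·13² + 4)/(2·11) ≡ 1/5. 5⁻¹ ≡ 7 (mod 17), so λ ≡ 1·7 ≡ 7.
  x = λ² - 13 - 13 = 49 - 26 ≡ 6; y = λ·(13 - 6) - 11 ≡ 4. → (6, 4)

(6, 4)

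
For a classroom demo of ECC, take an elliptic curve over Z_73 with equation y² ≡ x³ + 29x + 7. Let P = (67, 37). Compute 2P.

(20, 51)

tangent at (67, 37): λ = (3·67² + 29)/(2·37) ≡ 64/1. 1⁻¹ ≡ 1 (mod 73) since 1·1 = 1 ≡ 1, so λ ≡ 64·1 ≡ 64.
  x = λ² - 67 - 67 = 4096 - 134 ≡ 20; y = λ·(67 - 20) - 37 ≡ 51. → (20, 51)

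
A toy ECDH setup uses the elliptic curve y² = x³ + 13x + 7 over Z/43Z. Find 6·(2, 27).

Write P = (2, 27).
Double-and-add on 6 = (110)₂. Start with P = (2, 27) for the leading 1-bit.
double: tangent at (2, 27): λ = (3·2² + 13)/(2·27) ≡ 25/11. 11⁻¹ ≡ 4 (mod 43) since 11·4 = 44 ≡ 1, so λ ≡ 25·4 ≡ 14.
  x = λ² - 2 - 2 = 196 - 4 ≡ 20; y = λ·(2 - 20) - 27 ≡ 22. → (20, 22)
add P: (20, 22) + (2, 27). λ = (27 - 22)/(2 - 20) ≡ 5/25 mod 43. 25⁻¹ ≡ 31 (mod 43) since 25·31 = 775 ≡ 1, so λ ≡ 26.
  x = λ² - 20 - 2 = 676 - 22 ≡ 9; y = λ·(20 - 9) - 22 ≡ 6. → (9, 6)
double: tangent at (9, 6): λ = (3·9² + 13)/(2·6) ≡ 41/12. 12⁻¹ ≡ 18 (mod 43), so λ ≡ 41·18 ≡ 7.
  x = λ² - 9 - 9 = 49 - 18 ≡ 31; y = λ·(9 - 31) - 6 ≡ 12. → (31, 12)

(31, 12)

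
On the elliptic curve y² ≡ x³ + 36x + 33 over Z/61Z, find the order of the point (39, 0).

2P: (39, 0) + (39, 0): same x and y₁ ≡ -y₂, so the sum is the point at infinity.
2P = the point at infinity, so the order is 2.

2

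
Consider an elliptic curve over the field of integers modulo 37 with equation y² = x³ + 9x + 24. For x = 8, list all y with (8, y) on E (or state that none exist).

4, 33

x³ + 9x + 24 = 608 ≡ 16 (mod 37).
Square roots of 16 mod 37: 4 and 33 (since 4² = 16 ≡ 16).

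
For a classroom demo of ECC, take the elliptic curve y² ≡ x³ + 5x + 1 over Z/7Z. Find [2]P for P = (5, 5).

(5, 2)

tangent at (5, 5): λ = (3·5² + 5)/(2·5) ≡ 3/3. 3⁻¹ ≡ 5 (mod 7), so λ ≡ 3·5 ≡ 1.
  x = λ² - 5 - 5 = 1 - 10 ≡ 5; y = λ·(5 - 5) - 5 ≡ 2. → (5, 2)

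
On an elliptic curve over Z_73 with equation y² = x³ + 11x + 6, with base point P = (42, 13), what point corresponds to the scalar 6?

(55, 53)

Repeated addition: build up to 6P.
2P: tangent at (42, 13): λ = (3·42² + 11)/(2·13) ≡ 47/26. 26⁻¹ ≡ 59 (mod 73) since 26·59 = 1534 ≡ 1, so λ ≡ 47·59 ≡ 72.
  x = λ² - 42 - 42 = 5184 - 84 ≡ 63; y = λ·(42 - 63) - 13 ≡ 8. → (63, 8)
3P: (63, 8) + (42, 13). λ = (13 - 8)/(42 - 63) ≡ 5/52 mod 73. 52⁻¹ ≡ 66 (mod 73) since 52·66 = 3432 ≡ 1, so λ ≡ 38.
  x = λ² - 63 - 42 = 1444 - 105 ≡ 25; y = λ·(63 - 25) - 8 ≡ 49. → (25, 49)
4P: (25, 49) + (42, 13). λ = (13 - 49)/(42 - 25) ≡ 37/17 mod 73. 17⁻¹ ≡ 43 (mod 73), so λ ≡ 58.
  x = λ² - 25 - 42 = 3364 - 67 ≡ 12; y = λ·(25 - 12) - 49 ≡ 48. → (12, 48)
5P: (12, 48) + (42, 13). λ = (13 - 48)/(42 - 12) ≡ 38/30 mod 73. 30⁻¹ ≡ 56 (mod 73), so λ ≡ 11.
  x = λ² - 12 - 42 = 121 - 54 ≡ 67; y = λ·(12 - 67) - 48 ≡ 4. → (67, 4)
6P: (67, 4) + (42, 13). λ = (13 - 4)/(42 - 67) ≡ 9/48 mod 73. 48⁻¹ ≡ 35 (mod 73) since 48·35 = 1680 ≡ 1, so λ ≡ 23.
  x = λ² - 67 - 42 = 529 - 109 ≡ 55; y = λ·(67 - 55) - 4 ≡ 53. → (55, 53)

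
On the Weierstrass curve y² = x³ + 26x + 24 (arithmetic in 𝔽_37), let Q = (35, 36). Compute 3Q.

(6, 27)

Repeated addition: build up to 3Q.
2Q: tangent at (35, 36): λ = (3·35² + 26)/(2·36) ≡ 1/35. 35⁻¹ ≡ 18 (mod 37), so λ ≡ 1·18 ≡ 18.
  x = λ² - 35 - 35 = 324 - 70 ≡ 32; y = λ·(35 - 32) - 36 ≡ 18. → (32, 18)
3Q: (32, 18) + (35, 36). λ = (36 - 18)/(35 - 32) ≡ 18/3 mod 37. 3⁻¹ ≡ 25 (mod 37), so λ ≡ 6.
  x = λ² - 32 - 35 = 36 - 67 ≡ 6; y = λ·(32 - 6) - 18 ≡ 27. → (6, 27)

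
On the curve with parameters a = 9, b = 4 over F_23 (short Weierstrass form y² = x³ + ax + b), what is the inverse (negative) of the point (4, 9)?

(4, 14)

-(4, 9) = (4, -9 mod 23) = (4, 14).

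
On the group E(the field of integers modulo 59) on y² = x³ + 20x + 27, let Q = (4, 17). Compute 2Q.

tangent at (4, 17): λ = (3·4² + 20)/(2·17) ≡ 9/34. 34⁻¹ ≡ 33 (mod 59), so λ ≡ 9·33 ≡ 2.
  x = λ² - 4 - 4 = 4 - 8 ≡ 55; y = λ·(4 - 55) - 17 ≡ 58. → (55, 58)

(55, 58)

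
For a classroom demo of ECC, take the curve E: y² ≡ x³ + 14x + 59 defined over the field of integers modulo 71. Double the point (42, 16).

tangent at (42, 16): λ = (3·42² + 14)/(2·16) ≡ 52/32. 32⁻¹ ≡ 20 (mod 71), so λ ≡ 52·20 ≡ 46.
  x = λ² - 42 - 42 = 2116 - 84 ≡ 44; y = λ·(42 - 44) - 16 ≡ 34. → (44, 34)

(44, 34)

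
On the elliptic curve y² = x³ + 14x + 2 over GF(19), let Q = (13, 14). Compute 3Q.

Repeated addition: build up to 3Q.
2Q: tangent at (13, 14): λ = (3·13² + 14)/(2·14) ≡ 8/9. 9⁻¹ ≡ 17 (mod 19), so λ ≡ 8·17 ≡ 3.
  x = λ² - 13 - 13 = 9 - 26 ≡ 2; y = λ·(13 - 2) - 14 ≡ 0. → (2, 0)
3Q: (2, 0) + (13, 14). λ = (14 - 0)/(13 - 2) ≡ 14/11 mod 19. 11⁻¹ ≡ 7 (mod 19), so λ ≡ 3.
  x = λ² - 2 - 13 = 9 - 15 ≡ 13; y = λ·(2 - 13) - 0 ≡ 5. → (13, 5)

(13, 5)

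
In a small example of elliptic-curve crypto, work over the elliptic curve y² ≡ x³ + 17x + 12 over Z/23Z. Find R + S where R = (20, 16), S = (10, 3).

(17, 4)

(20, 16) + (10, 3). λ = (3 - 16)/(10 - 20) ≡ 10/13 mod 23. 13⁻¹ ≡ 16 (mod 23), so λ ≡ 22.
  x = λ² - 20 - 10 = 484 - 30 ≡ 17; y = λ·(20 - 17) - 16 ≡ 4. → (17, 4)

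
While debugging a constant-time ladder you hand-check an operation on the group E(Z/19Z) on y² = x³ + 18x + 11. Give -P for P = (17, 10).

-(17, 10) = (17, -10 mod 19) = (17, 9).

(17, 9)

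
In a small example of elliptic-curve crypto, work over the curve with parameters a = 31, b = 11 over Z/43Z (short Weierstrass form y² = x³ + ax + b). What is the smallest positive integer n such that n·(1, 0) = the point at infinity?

2P: (1, 0) + (1, 0): same x and y₁ ≡ -y₂, so the sum is the point at infinity.
2P = the point at infinity, so the order is 2.

2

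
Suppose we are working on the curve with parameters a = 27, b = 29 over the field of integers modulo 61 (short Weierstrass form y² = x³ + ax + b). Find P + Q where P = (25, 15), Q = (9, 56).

(25, 15) + (9, 56). λ = (56 - 15)/(9 - 25) ≡ 41/45 mod 61. 45⁻¹ ≡ 19 (mod 61), so λ ≡ 47.
  x = λ² - 25 - 9 = 2209 - 34 ≡ 40; y = λ·(25 - 40) - 15 ≡ 12. → (40, 12)

(40, 12)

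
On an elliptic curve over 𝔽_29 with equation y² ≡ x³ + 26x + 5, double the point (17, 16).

tangent at (17, 16): λ = (3·17² + 26)/(2·16) ≡ 23/3. 3⁻¹ ≡ 10 (mod 29) since 3·10 = 30 ≡ 1, so λ ≡ 23·10 ≡ 27.
  x = λ² - 17 - 17 = 729 - 34 ≡ 28; y = λ·(17 - 28) - 16 ≡ 6. → (28, 6)

(28, 6)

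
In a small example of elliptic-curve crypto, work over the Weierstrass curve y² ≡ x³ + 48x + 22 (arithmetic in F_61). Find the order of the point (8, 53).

2P: tangent at (8, 53): λ = (3·8² + 48)/(2·53) ≡ 57/45. 45⁻¹ ≡ 19 (mod 61), so λ ≡ 57·19 ≡ 46.
  x = λ² - 8 - 8 = 2116 - 16 ≡ 26; y = λ·(8 - 26) - 53 ≡ 34. → (26, 34)
3P: (26, 34) + (8, 53). λ = (53 - 34)/(8 - 26) ≡ 19/43 mod 61. 43⁻¹ ≡ 44 (mod 61) since 43·44 = 1892 ≡ 1, so λ ≡ 43.
  x = λ² - 26 - 8 = 1849 - 34 ≡ 46; y = λ·(26 - 46) - 34 ≡ 21. → (46, 21)
4P: (46, 21) + (8, 53). λ = (53 - 21)/(8 - 46) ≡ 32/23 mod 61. 23⁻¹ ≡ 8 (mod 61), so λ ≡ 12.
  x = λ² - 46 - 8 = 144 - 54 ≡ 29; y = λ·(46 - 29) - 21 ≡ 0. → (29, 0)
5P: (29, 0) + (8, 53). λ = (53 - 0)/(8 - 29) ≡ 53/40 mod 61. 40⁻¹ ≡ 29 (mod 61) since 40·29 = 1160 ≡ 1, so λ ≡ 12.
  x = λ² - 29 - 8 = 144 - 37 ≡ 46; y = λ·(29 - 46) - 0 ≡ 40. → (46, 40)
6P: (46, 40) + (8, 53). λ = (53 - 40)/(8 - 46) ≡ 13/23 mod 61. 23⁻¹ ≡ 8 (mod 61) since 23·8 = 184 ≡ 1, so λ ≡ 43.
  x = λ² - 46 - 8 = 1849 - 54 ≡ 26; y = λ·(46 - 26) - 40 ≡ 27. → (26, 27)
7P: (26, 27) + (8, 53). λ = (53 - 27)/(8 - 26) ≡ 26/43 mod 61. 43⁻¹ ≡ 44 (mod 61), so λ ≡ 46.
  x = λ² - 26 - 8 = 2116 - 34 ≡ 8; y = λ·(26 - 8) - 27 ≡ 8. → (8, 8)
8P: (8, 8) + (8, 53): same x and y₁ ≡ -y₂, so the sum is O.
8P = O, so the order is 8.

8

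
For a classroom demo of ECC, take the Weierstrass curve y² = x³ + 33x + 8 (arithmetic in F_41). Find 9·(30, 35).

(30, 35)

Write P = (30, 35).
Double-and-add on 9 = (1001)₂. Start with P = (30, 35) for the leading 1-bit.
double: tangent at (30, 35): λ = (3·30² + 33)/(2·35) ≡ 27/29. 29⁻¹ ≡ 17 (mod 41), so λ ≡ 27·17 ≡ 8.
  x = λ² - 30 - 30 = 64 - 60 ≡ 4; y = λ·(30 - 4) - 35 ≡ 9. → (4, 9)
double: tangent at (4, 9): λ = (3·4² + 33)/(2·9) ≡ 40/18. 18⁻¹ ≡ 16 (mod 41), so λ ≡ 40·16 ≡ 25.
  x = λ² - 4 - 4 = 625 - 8 ≡ 2; y = λ·(4 - 2) - 9 ≡ 0. → (2, 0)
double: (2, 0) + (2, 0): same x and y₁ ≡ -y₂, so the sum is 𝒪.
add P: 𝒪 + (30, 35) = (30, 35) (identity).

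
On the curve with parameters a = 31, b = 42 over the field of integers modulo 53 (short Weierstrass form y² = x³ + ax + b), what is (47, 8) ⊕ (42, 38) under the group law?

(0, 28)

(47, 8) + (42, 38). λ = (38 - 8)/(42 - 47) ≡ 30/48 mod 53. 48⁻¹ ≡ 21 (mod 53), so λ ≡ 47.
  x = λ² - 47 - 42 = 2209 - 89 ≡ 0; y = λ·(47 - 0) - 8 ≡ 28. → (0, 28)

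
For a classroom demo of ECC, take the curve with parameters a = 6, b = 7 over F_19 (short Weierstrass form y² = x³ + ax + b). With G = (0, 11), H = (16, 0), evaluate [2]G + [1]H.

First 2G:
Repeated addition: build up to 2G.
2G: tangent at (0, 11): λ = (3·0² + 6)/(2·11) ≡ 6/3. 3⁻¹ ≡ 13 (mod 19), so λ ≡ 6·13 ≡ 2.
  x = λ² - 0 - 0 = 4 - 0 ≡ 4; y = λ·(0 - 4) - 11 ≡ 0. → (4, 0)
2G = (4, 0).
Finally 2G + H:
(4, 0) + (16, 0). λ = (0 - 0)/(16 - 4) ≡ 0/12 mod 19. 12⁻¹ ≡ 8 (mod 19), so λ ≡ 0.
  x = λ² - 4 - 16 = 0 - 20 ≡ 18; y = λ·(4 - 18) - 0 ≡ 0. → (18, 0)

(18, 0)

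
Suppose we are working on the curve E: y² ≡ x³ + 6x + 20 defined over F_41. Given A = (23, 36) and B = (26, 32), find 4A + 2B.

First 4A:
Double-and-add on 4 = (100)₂. Start with A = (23, 36) for the leading 1-bit.
double: tangent at (23, 36): λ = (3·23² + 6)/(2·36) ≡ 35/31. 31⁻¹ ≡ 4 (mod 41), so λ ≡ 35·4 ≡ 17.
  x = λ² - 23 - 23 = 289 - 46 ≡ 38; y = λ·(23 - 38) - 36 ≡ 37. → (38, 37)
double: tangent at (38, 37): λ = (3·38² + 6)/(2·37) ≡ 33/33. 33⁻¹ ≡ 5 (mod 41), so λ ≡ 33·5 ≡ 1.
  x = λ² - 38 - 38 = 1 - 76 ≡ 7; y = λ·(38 - 7) - 37 ≡ 35. → (7, 35)
4A = (7, 35).
Next 2B:
Repeated addition: build up to 2B.
2B: tangent at (26, 32): λ = (3·26² + 6)/(2·32) ≡ 25/23. 23⁻¹ ≡ 25 (mod 41), so λ ≡ 25·25 ≡ 10.
  x = λ² - 26 - 26 = 100 - 52 ≡ 7; y = λ·(26 - 7) - 32 ≡ 35. → (7, 35)
2B = (7, 35).
Finally 4A + 2B:
tangent at (7, 35): λ = (3·7² + 6)/(2·35) ≡ 30/29. 29⁻¹ ≡ 17 (mod 41), so λ ≡ 30·17 ≡ 18.
  x = λ² - 7 - 7 = 324 - 14 ≡ 23; y = λ·(7 - 23) - 35 ≡ 5. → (23, 5)

(23, 5)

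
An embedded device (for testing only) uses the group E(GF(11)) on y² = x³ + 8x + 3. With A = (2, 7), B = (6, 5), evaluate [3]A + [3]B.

First 3A:
Repeated addition: build up to 3A.
2A: tangent at (2, 7): λ = (3·2² + 8)/(2·7) ≡ 9/3. 3⁻¹ ≡ 4 (mod 11) since 3·4 = 12 ≡ 1, so λ ≡ 9·4 ≡ 3.
  x = λ² - 2 - 2 = 9 - 4 ≡ 5; y = λ·(2 - 5) - 7 ≡ 6. → (5, 6)
3A: (5, 6) + (2, 7). λ = (7 - 6)/(2 - 5) ≡ 1/8 mod 11. 8⁻¹ ≡ 7 (mod 11), so λ ≡ 7.
  x = λ² - 5 - 2 = 49 - 7 ≡ 9; y = λ·(5 - 9) - 6 ≡ 10. → (9, 10)
3A = (9, 10).
Next 3B:
Repeated addition: build up to 3B.
2B: tangent at (6, 5): λ = (3·6² + 8)/(2·5) ≡ 6/10. 10⁻¹ ≡ 10 (mod 11), so λ ≡ 6·10 ≡ 5.
  x = λ² - 6 - 6 = 25 - 12 ≡ 2; y = λ·(6 - 2) - 5 ≡ 4. → (2, 4)
3B: (2, 4) + (6, 5). λ = (5 - 4)/(6 - 2) ≡ 1/4 mod 11. 4⁻¹ ≡ 3 (mod 11), so λ ≡ 3.
  x = λ² - 2 - 6 = 9 - 8 ≡ 1; y = λ·(2 - 1) - 4 ≡ 10. → (1, 10)
3B = (1, 10).
Finally 3A + 3B:
(9, 10) + (1, 10). λ = (10 - 10)/(1 - 9) ≡ 0/3 mod 11. 3⁻¹ ≡ 4 (mod 11), so λ ≡ 0.
  x = λ² - 9 - 1 = 0 - 10 ≡ 1; y = λ·(9 - 1) - 10 ≡ 1. → (1, 1)

(1, 1)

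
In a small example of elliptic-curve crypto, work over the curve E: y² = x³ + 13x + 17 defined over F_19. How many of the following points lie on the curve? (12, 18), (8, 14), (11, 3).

(12, 18): 18² ≡ 1, rhs ≡ 1 → on.
(8, 14): 14² ≡ 6, rhs ≡ 6 → on.
(11, 3): 3² ≡ 9, rhs ≡ 9 → on.

3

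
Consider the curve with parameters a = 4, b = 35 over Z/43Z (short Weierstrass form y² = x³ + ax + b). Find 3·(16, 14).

(21, 36)

Write Q = (16, 14).
Repeated addition: build up to 3Q.
2Q: tangent at (16, 14): λ = (3·16² + 4)/(2·14) ≡ 41/28. 28⁻¹ ≡ 20 (mod 43), so λ ≡ 41·20 ≡ 3.
  x = λ² - 16 - 16 = 9 - 32 ≡ 20; y = λ·(16 - 20) - 14 ≡ 17. → (20, 17)
3Q: (20, 17) + (16, 14). λ = (14 - 17)/(16 - 20) ≡ 40/39 mod 43. 39⁻¹ ≡ 32 (mod 43) since 39·32 = 1248 ≡ 1, so λ ≡ 33.
  x = λ² - 20 - 16 = 1089 - 36 ≡ 21; y = λ·(20 - 21) - 17 ≡ 36. → (21, 36)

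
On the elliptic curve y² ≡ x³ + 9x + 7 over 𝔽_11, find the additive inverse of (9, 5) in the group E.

-(9, 5) = (9, -5 mod 11) = (9, 6).

(9, 6)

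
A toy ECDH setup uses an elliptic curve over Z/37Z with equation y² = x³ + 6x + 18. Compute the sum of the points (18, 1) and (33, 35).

(18, 1) + (33, 35). λ = (35 - 1)/(33 - 18) ≡ 34/15 mod 37. 15⁻¹ ≡ 5 (mod 37), so λ ≡ 22.
  x = λ² - 18 - 33 = 484 - 51 ≡ 26; y = λ·(18 - 26) - 1 ≡ 8. → (26, 8)

(26, 8)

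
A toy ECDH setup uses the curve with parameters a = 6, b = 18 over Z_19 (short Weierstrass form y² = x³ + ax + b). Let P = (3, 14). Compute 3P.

(7, 17)

Repeated addition: build up to 3P.
2P: tangent at (3, 14): λ = (3·3² + 6)/(2·14) ≡ 14/9. 9⁻¹ ≡ 17 (mod 19), so λ ≡ 14·17 ≡ 10.
  x = λ² - 3 - 3 = 100 - 6 ≡ 18; y = λ·(3 - 18) - 14 ≡ 7. → (18, 7)
3P: (18, 7) + (3, 14). λ = (14 - 7)/(3 - 18) ≡ 7/4 mod 19. 4⁻¹ ≡ 5 (mod 19) since 4·5 = 20 ≡ 1, so λ ≡ 16.
  x = λ² - 18 - 3 = 256 - 21 ≡ 7; y = λ·(18 - 7) - 7 ≡ 17. → (7, 17)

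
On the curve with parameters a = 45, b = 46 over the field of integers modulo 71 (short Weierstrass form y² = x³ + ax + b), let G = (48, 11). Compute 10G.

(56, 55)

Double-and-add on 10 = (1010)₂. Start with G = (48, 11) for the leading 1-bit.
double: tangent at (48, 11): λ = (3·48² + 45)/(2·11) ≡ 70/22. 22⁻¹ ≡ 42 (mod 71) since 22·42 = 924 ≡ 1, so λ ≡ 70·42 ≡ 29.
  x = λ² - 48 - 48 = 841 - 96 ≡ 35; y = λ·(48 - 35) - 11 ≡ 11. → (35, 11)
double: tangent at (35, 11): λ = (3·35² + 45)/(2·11) ≡ 28/22. 22⁻¹ ≡ 42 (mod 71) since 22·42 = 924 ≡ 1, so λ ≡ 28·42 ≡ 40.
  x = λ² - 35 - 35 = 1600 - 70 ≡ 39; y = λ·(35 - 39) - 11 ≡ 42. → (39, 42)
add G: (39, 42) + (48, 11). λ = (11 - 42)/(48 - 39) ≡ 40/9 mod 71. 9⁻¹ ≡ 8 (mod 71) since 9·8 = 72 ≡ 1, so λ ≡ 36.
  x = λ² - 39 - 48 = 1296 - 87 ≡ 2; y = λ·(39 - 2) - 42 ≡ 12. → (2, 12)
double: tangent at (2, 12): λ = (3·2² + 45)/(2·12) ≡ 57/24. 24⁻¹ ≡ 3 (mod 71), so λ ≡ 57·3 ≡ 29.
  x = λ² - 2 - 2 = 841 - 4 ≡ 56; y = λ·(2 - 56) - 12 ≡ 55. → (56, 55)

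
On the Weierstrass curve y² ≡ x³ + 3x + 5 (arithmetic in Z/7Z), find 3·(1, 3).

(4, 5)

Write Q = (1, 3).
Repeated addition: build up to 3Q.
2Q: tangent at (1, 3): λ = (3·1² + 3)/(2·3) ≡ 6/6. 6⁻¹ ≡ 6 (mod 7), so λ ≡ 6·6 ≡ 1.
  x = λ² - 1 - 1 = 1 - 2 ≡ 6; y = λ·(1 - 6) - 3 ≡ 6. → (6, 6)
3Q: (6, 6) + (1, 3). λ = (3 - 6)/(1 - 6) ≡ 4/2 mod 7. 2⁻¹ ≡ 4 (mod 7) since 2·4 = 8 ≡ 1, so λ ≡ 2.
  x = λ² - 6 - 1 = 4 - 7 ≡ 4; y = λ·(6 - 4) - 6 ≡ 5. → (4, 5)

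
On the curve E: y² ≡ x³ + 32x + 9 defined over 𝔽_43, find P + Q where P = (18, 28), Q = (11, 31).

(18, 28) + (11, 31). λ = (31 - 28)/(11 - 18) ≡ 3/36 mod 43. 36⁻¹ ≡ 6 (mod 43), so λ ≡ 18.
  x = λ² - 18 - 11 = 324 - 29 ≡ 37; y = λ·(18 - 37) - 28 ≡ 17. → (37, 17)

(37, 17)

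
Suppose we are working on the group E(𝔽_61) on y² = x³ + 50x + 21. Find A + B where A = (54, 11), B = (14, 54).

(51, 30)

(54, 11) + (14, 54). λ = (54 - 11)/(14 - 54) ≡ 43/21 mod 61. 21⁻¹ ≡ 32 (mod 61), so λ ≡ 34.
  x = λ² - 54 - 14 = 1156 - 68 ≡ 51; y = λ·(54 - 51) - 11 ≡ 30. → (51, 30)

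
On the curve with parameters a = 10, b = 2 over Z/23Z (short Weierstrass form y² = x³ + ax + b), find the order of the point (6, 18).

2P: tangent at (6, 18): λ = (3·6² + 10)/(2·18) ≡ 3/13. 13⁻¹ ≡ 16 (mod 23) since 13·16 = 208 ≡ 1, so λ ≡ 3·16 ≡ 2.
  x = λ² - 6 - 6 = 4 - 12 ≡ 15; y = λ·(6 - 15) - 18 ≡ 10. → (15, 10)
3P: (15, 10) + (6, 18). λ = (18 - 10)/(6 - 15) ≡ 8/14 mod 23. 14⁻¹ ≡ 5 (mod 23), so λ ≡ 17.
  x = λ² - 15 - 6 = 289 - 21 ≡ 15; y = λ·(15 - 15) - 10 ≡ 13. → (15, 13)
4P: (15, 13) + (6, 18). λ = (18 - 13)/(6 - 15) ≡ 5/14 mod 23. 14⁻¹ ≡ 5 (mod 23), so λ ≡ 2.
  x = λ² - 15 - 6 = 4 - 21 ≡ 6; y = λ·(15 - 6) - 13 ≡ 5. → (6, 5)
5P: (6, 5) + (6, 18): same x and y₁ ≡ -y₂, so the sum is O.
5P = O, so the order is 5.

5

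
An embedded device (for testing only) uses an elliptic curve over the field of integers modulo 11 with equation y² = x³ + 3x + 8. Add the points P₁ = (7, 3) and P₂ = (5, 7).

(3, 0)

(7, 3) + (5, 7). λ = (7 - 3)/(5 - 7) ≡ 4/9 mod 11. 9⁻¹ ≡ 5 (mod 11) since 9·5 = 45 ≡ 1, so λ ≡ 9.
  x = λ² - 7 - 5 = 81 - 12 ≡ 3; y = λ·(7 - 3) - 3 ≡ 0. → (3, 0)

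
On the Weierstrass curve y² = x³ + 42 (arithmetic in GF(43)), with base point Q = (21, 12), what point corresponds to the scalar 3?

Repeated addition: build up to 3Q.
2Q: tangent at (21, 12): λ = (3·21² + 0)/(2·12) ≡ 33/24. 24⁻¹ ≡ 9 (mod 43) since 24·9 = 216 ≡ 1, so λ ≡ 33·9 ≡ 39.
  x = λ² - 21 - 21 = 1521 - 42 ≡ 17; y = λ·(21 - 17) - 12 ≡ 15. → (17, 15)
3Q: (17, 15) + (21, 12). λ = (12 - 15)/(21 - 17) ≡ 40/4 mod 43. 4⁻¹ ≡ 11 (mod 43) since 4·11 = 44 ≡ 1, so λ ≡ 10.
  x = λ² - 17 - 21 = 100 - 38 ≡ 19; y = λ·(17 - 19) - 15 ≡ 8. → (19, 8)

(19, 8)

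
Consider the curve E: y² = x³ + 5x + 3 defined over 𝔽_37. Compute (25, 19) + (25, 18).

O

The two points share x = 25 and their y-coordinates satisfy 19 + 18 ≡ 0 (mod 37), so they are inverses. Their sum is O.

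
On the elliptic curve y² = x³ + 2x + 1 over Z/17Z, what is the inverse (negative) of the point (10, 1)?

(10, 16)

-(10, 1) = (10, -1 mod 17) = (10, 16).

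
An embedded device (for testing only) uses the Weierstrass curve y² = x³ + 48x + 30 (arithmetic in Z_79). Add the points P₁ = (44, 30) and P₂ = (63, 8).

(44, 30) + (63, 8). λ = (8 - 30)/(63 - 44) ≡ 57/19 mod 79. 19⁻¹ ≡ 25 (mod 79), so λ ≡ 3.
  x = λ² - 44 - 63 = 9 - 107 ≡ 60; y = λ·(44 - 60) - 30 ≡ 1. → (60, 1)

(60, 1)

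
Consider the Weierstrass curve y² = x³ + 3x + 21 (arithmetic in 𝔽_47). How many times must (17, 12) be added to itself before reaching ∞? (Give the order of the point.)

2P: tangent at (17, 12): λ = (3·17² + 3)/(2·12) ≡ 24/24. 24⁻¹ ≡ 2 (mod 47), so λ ≡ 24·2 ≡ 1.
  x = λ² - 17 - 17 = 1 - 34 ≡ 14; y = λ·(17 - 14) - 12 ≡ 38. → (14, 38)
3P: (14, 38) + (17, 12). λ = (12 - 38)/(17 - 14) ≡ 21/3 mod 47. 3⁻¹ ≡ 16 (mod 47) since 3·16 = 48 ≡ 1, so λ ≡ 7.
  x = λ² - 14 - 17 = 49 - 31 ≡ 18; y = λ·(14 - 18) - 38 ≡ 28. → (18, 28)
4P: (18, 28) + (17, 12). λ = (12 - 28)/(17 - 18) ≡ 31/46 mod 47. 46⁻¹ ≡ 46 (mod 47), so λ ≡ 16.
  x = λ² - 18 - 17 = 256 - 35 ≡ 33; y = λ·(18 - 33) - 28 ≡ 14. → (33, 14)
5P: (33, 14) + (17, 12). λ = (12 - 14)/(17 - 33) ≡ 45/31 mod 47. 31⁻¹ ≡ 44 (mod 47), so λ ≡ 6.
  x = λ² - 33 - 17 = 36 - 50 ≡ 33; y = λ·(33 - 33) - 14 ≡ 33. → (33, 33)
6P: (33, 33) + (17, 12). λ = (12 - 33)/(17 - 33) ≡ 26/31 mod 47. 31⁻¹ ≡ 44 (mod 47), so λ ≡ 16.
  x = λ² - 33 - 17 = 256 - 50 ≡ 18; y = λ·(33 - 18) - 33 ≡ 19. → (18, 19)
7P: (18, 19) + (17, 12). λ = (12 - 19)/(17 - 18) ≡ 40/46 mod 47. 46⁻¹ ≡ 46 (mod 47), so λ ≡ 7.
  x = λ² - 18 - 17 = 49 - 35 ≡ 14; y = λ·(18 - 14) - 19 ≡ 9. → (14, 9)
8P: (14, 9) + (17, 12). λ = (12 - 9)/(17 - 14) ≡ 3/3 mod 47. 3⁻¹ ≡ 16 (mod 47), so λ ≡ 1.
  x = λ² - 14 - 17 = 1 - 31 ≡ 17; y = λ·(14 - 17) - 9 ≡ 35. → (17, 35)
9P: (17, 35) + (17, 12): same x and y₁ ≡ -y₂, so the sum is ∞.
9P = ∞, so the order is 9.

9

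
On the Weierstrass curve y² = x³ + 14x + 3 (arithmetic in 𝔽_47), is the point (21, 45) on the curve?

no

y² = 45² ≡ 4; x³ + 14x + 3 = 9558 ≡ 17 (mod 47). 4 ≠ 17.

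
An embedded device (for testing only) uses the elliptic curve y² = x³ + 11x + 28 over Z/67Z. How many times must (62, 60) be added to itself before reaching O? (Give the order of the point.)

9

2P: tangent at (62, 60): λ = (3·62² + 11)/(2·60) ≡ 19/53. 53⁻¹ ≡ 43 (mod 67) since 53·43 = 2279 ≡ 1, so λ ≡ 19·43 ≡ 13.
  x = λ² - 62 - 62 = 169 - 124 ≡ 45; y = λ·(62 - 45) - 60 ≡ 27. → (45, 27)
3P: (45, 27) + (62, 60). λ = (60 - 27)/(62 - 45) ≡ 33/17 mod 67. 17⁻¹ ≡ 4 (mod 67) since 17·4 = 68 ≡ 1, so λ ≡ 65.
  x = λ² - 45 - 62 = 4225 - 107 ≡ 31; y = λ·(45 - 31) - 27 ≡ 12. → (31, 12)
4P: (31, 12) + (62, 60). λ = (60 - 12)/(62 - 31) ≡ 48/31 mod 67. 31⁻¹ ≡ 13 (mod 67) since 31·13 = 403 ≡ 1, so λ ≡ 21.
  x = λ² - 31 - 62 = 441 - 93 ≡ 13; y = λ·(31 - 13) - 12 ≡ 31. → (13, 31)
5P: (13, 31) + (62, 60). λ = (60 - 31)/(62 - 13) ≡ 29/49 mod 67. 49⁻¹ ≡ 26 (mod 67), so λ ≡ 17.
  x = λ² - 13 - 62 = 289 - 75 ≡ 13; y = λ·(13 - 13) - 31 ≡ 36. → (13, 36)
6P: (13, 36) + (62, 60). λ = (60 - 36)/(62 - 13) ≡ 24/49 mod 67. 49⁻¹ ≡ 26 (mod 67), so λ ≡ 21.
  x = λ² - 13 - 62 = 441 - 75 ≡ 31; y = λ·(13 - 31) - 36 ≡ 55. → (31, 55)
7P: (31, 55) + (62, 60). λ = (60 - 55)/(62 - 31) ≡ 5/31 mod 67. 31⁻¹ ≡ 13 (mod 67) since 31·13 = 403 ≡ 1, so λ ≡ 65.
  x = λ² - 31 - 62 = 4225 - 93 ≡ 45; y = λ·(31 - 45) - 55 ≡ 40. → (45, 40)
8P: (45, 40) + (62, 60). λ = (60 - 40)/(62 - 45) ≡ 20/17 mod 67. 17⁻¹ ≡ 4 (mod 67), so λ ≡ 13.
  x = λ² - 45 - 62 = 169 - 107 ≡ 62; y = λ·(45 - 62) - 40 ≡ 7. → (62, 7)
9P: (62, 7) + (62, 60): same x and y₁ ≡ -y₂, so the sum is O.
9P = O, so the order is 9.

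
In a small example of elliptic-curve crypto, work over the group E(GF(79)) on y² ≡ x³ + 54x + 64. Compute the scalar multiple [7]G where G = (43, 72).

(13, 44)

Repeated addition: build up to 7G.
2G: tangent at (43, 72): λ = (3·43² + 54)/(2·72) ≡ 71/65. 65⁻¹ ≡ 62 (mod 79), so λ ≡ 71·62 ≡ 57.
  x = λ² - 43 - 43 = 3249 - 86 ≡ 3; y = λ·(43 - 3) - 72 ≡ 75. → (3, 75)
3G: (3, 75) + (43, 72). λ = (72 - 75)/(43 - 3) ≡ 76/40 mod 79. 40⁻¹ ≡ 2 (mod 79), so λ ≡ 73.
  x = λ² - 3 - 43 = 5329 - 46 ≡ 69; y = λ·(3 - 69) - 75 ≡ 5. → (69, 5)
4G: (69, 5) + (43, 72). λ = (72 - 5)/(43 - 69) ≡ 67/53 mod 79. 53⁻¹ ≡ 3 (mod 79), so λ ≡ 43.
  x = λ² - 69 - 43 = 1849 - 112 ≡ 78; y = λ·(69 - 78) - 5 ≡ 3. → (78, 3)
5G: (78, 3) + (43, 72). λ = (72 - 3)/(43 - 78) ≡ 69/44 mod 79. 44⁻¹ ≡ 9 (mod 79), so λ ≡ 68.
  x = λ² - 78 - 43 = 4624 - 121 ≡ 0; y = λ·(78 - 0) - 3 ≡ 8. → (0, 8)
6G: (0, 8) + (43, 72). λ = (72 - 8)/(43 - 0) ≡ 64/43 mod 79. 43⁻¹ ≡ 68 (mod 79) since 43·68 = 2924 ≡ 1, so λ ≡ 7.
  x = λ² - 0 - 43 = 49 - 43 ≡ 6; y = λ·(0 - 6) - 8 ≡ 29. → (6, 29)
7G: (6, 29) + (43, 72). λ = (72 - 29)/(43 - 6) ≡ 43/37 mod 79. 37⁻¹ ≡ 47 (mod 79), so λ ≡ 46.
  x = λ² - 6 - 43 = 2116 - 49 ≡ 13; y = λ·(6 - 13) - 29 ≡ 44. → (13, 44)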